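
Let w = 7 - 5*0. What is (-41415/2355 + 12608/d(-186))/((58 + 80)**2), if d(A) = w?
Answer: 85223/909972 ≈ 0.093655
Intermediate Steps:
w = 7 (w = 7 + 0 = 7)
d(A) = 7
(-41415/2355 + 12608/d(-186))/((58 + 80)**2) = (-41415/2355 + 12608/7)/((58 + 80)**2) = (-41415*1/2355 + 12608*(1/7))/(138**2) = (-2761/157 + 12608/7)/19044 = (1960129/1099)*(1/19044) = 85223/909972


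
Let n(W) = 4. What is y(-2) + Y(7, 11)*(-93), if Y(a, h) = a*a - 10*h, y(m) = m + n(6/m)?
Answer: 5675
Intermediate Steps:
y(m) = 4 + m (y(m) = m + 4 = 4 + m)
Y(a, h) = a**2 - 10*h
y(-2) + Y(7, 11)*(-93) = (4 - 2) + (7**2 - 10*11)*(-93) = 2 + (49 - 110)*(-93) = 2 - 61*(-93) = 2 + 5673 = 5675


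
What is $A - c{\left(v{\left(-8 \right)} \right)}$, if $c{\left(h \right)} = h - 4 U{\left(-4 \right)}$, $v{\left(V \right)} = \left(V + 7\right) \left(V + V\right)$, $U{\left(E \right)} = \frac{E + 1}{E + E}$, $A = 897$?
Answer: $\frac{1765}{2} \approx 882.5$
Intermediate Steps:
$U{\left(E \right)} = \frac{1 + E}{2 E}$
$v{\left(V \right)} = 2 V \left(7 + V\right)$ ($v{\left(V \right)} = \left(7 + V\right) 2 V = 2 V \left(7 + V\right)$)
$c{\left(h \right)} = - \frac{3}{2} + h$ ($c{\left(h \right)} = h - 4 \frac{1 - 4}{2 \left(-4\right)} = h - 4 \cdot \frac{1}{2} \left(- \frac{1}{4}\right) \left(-3\right) = h - \frac{3}{2} = - \frac{3}{2} + h$)
$A - c{\left(v{\left(-8 \right)} \right)} = 897 - \left(- \frac{3}{2} + 2 \left(-8\right) \left(7 - 8\right)\right) = 897 - \left(- \frac{3}{2} + 2 \left(-8\right) \left(-1\right)\right) = 897 - \left(- \frac{3}{2} + 16\right) = 897 - \frac{29}{2} = \frac{1765}{2}$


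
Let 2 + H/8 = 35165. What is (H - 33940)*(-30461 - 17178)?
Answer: -11784173596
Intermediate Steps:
H = 281304 (H = -16 + 8*35165 = -16 + 281320 = 281304)
(H - 33940)*(-30461 - 17178) = (281304 - 33940)*(-30461 - 17178) = 247364*(-47639) = -11784173596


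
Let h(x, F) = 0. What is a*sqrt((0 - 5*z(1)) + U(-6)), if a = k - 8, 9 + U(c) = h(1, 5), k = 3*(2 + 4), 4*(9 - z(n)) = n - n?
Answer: 30*I*sqrt(6) ≈ 73.485*I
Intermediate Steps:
z(n) = 9 (z(n) = 9 - (n - n)/4 = 9 - 1/4*0 = 9 + 0 = 9)
k = 18 (k = 3*6 = 18)
U(c) = -9 (U(c) = -9 + 0 = -9)
a = 10 (a = 18 - 8 = 10)
a*sqrt((0 - 5*z(1)) + U(-6)) = 10*sqrt((0 - 5*9) - 9) = 10*sqrt((0 - 45) - 9) = 10*sqrt(-45 - 9) = 10*sqrt(-54) = 10*(3*I*sqrt(6)) = 30*I*sqrt(6)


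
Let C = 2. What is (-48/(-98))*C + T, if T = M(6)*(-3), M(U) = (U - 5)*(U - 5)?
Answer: -99/49 ≈ -2.0204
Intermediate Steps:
M(U) = (-5 + U)² (M(U) = (-5 + U)*(-5 + U) = (-5 + U)²)
T = -3 (T = (-5 + 6)²*(-3) = 1²*(-3) = 1*(-3) = -3)
(-48/(-98))*C + T = -48/(-98)*2 - 3 = -48*(-1/98)*2 - 3 = (24/49)*2 - 3 = 48/49 - 3 = -99/49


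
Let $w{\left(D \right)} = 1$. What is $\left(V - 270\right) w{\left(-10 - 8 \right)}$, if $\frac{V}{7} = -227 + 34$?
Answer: $-1621$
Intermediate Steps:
$V = -1351$ ($V = 7 \left(-227 + 34\right) = 7 \left(-193\right) = -1351$)
$\left(V - 270\right) w{\left(-10 - 8 \right)} = \left(-1351 - 270\right) 1 = \left(-1621\right) 1 = -1621$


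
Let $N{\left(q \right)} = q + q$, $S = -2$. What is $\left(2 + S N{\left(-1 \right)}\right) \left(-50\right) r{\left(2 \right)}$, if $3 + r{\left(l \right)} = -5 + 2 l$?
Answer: $1200$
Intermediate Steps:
$r{\left(l \right)} = -8 + 2 l$ ($r{\left(l \right)} = -3 + \left(-5 + 2 l\right) = -8 + 2 l$)
$N{\left(q \right)} = 2 q$
$\left(2 + S N{\left(-1 \right)}\right) \left(-50\right) r{\left(2 \right)} = \left(2 - 2 \cdot 2 \left(-1\right)\right) \left(-50\right) \left(-8 + 2 \cdot 2\right) = \left(2 - -4\right) \left(-50\right) \left(-8 + 4\right) = \left(2 + 4\right) \left(-50\right) \left(-4\right) = 6 \left(-50\right) \left(-4\right) = \left(-300\right) \left(-4\right) = 1200$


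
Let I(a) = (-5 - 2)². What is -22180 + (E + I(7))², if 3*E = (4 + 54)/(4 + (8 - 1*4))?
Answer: -2813231/144 ≈ -19536.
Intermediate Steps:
E = 29/12 (E = ((4 + 54)/(4 + (8 - 1*4)))/3 = (58/(4 + (8 - 4)))/3 = (58/(4 + 4))/3 = (58/8)/3 = (58*(⅛))/3 = (⅓)*(29/4) = 29/12 ≈ 2.4167)
I(a) = 49 (I(a) = (-7)² = 49)
-22180 + (E + I(7))² = -22180 + (29/12 + 49)² = -22180 + (617/12)² = -22180 + 380689/144 = -2813231/144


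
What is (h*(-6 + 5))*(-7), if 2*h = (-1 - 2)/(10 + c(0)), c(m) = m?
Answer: -21/20 ≈ -1.0500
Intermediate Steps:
h = -3/20 (h = ((-1 - 2)/(10 + 0))/2 = (-3/10)/2 = (-3*⅒)/2 = (½)*(-3/10) = -3/20 ≈ -0.15000)
(h*(-6 + 5))*(-7) = -3*(-6 + 5)/20*(-7) = -3/20*(-1)*(-7) = (3/20)*(-7) = -21/20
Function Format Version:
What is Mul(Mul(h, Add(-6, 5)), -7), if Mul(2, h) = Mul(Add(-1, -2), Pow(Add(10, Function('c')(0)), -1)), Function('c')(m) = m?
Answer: Rational(-21, 20) ≈ -1.0500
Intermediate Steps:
h = Rational(-3, 20) (h = Mul(Rational(1, 2), Mul(Add(-1, -2), Pow(Add(10, 0), -1))) = Mul(Rational(1, 2), Mul(-3, Pow(10, -1))) = Mul(Rational(1, 2), Mul(-3, Rational(1, 10))) = Mul(Rational(1, 2), Rational(-3, 10)) = Rational(-3, 20) ≈ -0.15000)
Mul(Mul(h, Add(-6, 5)), -7) = Mul(Mul(Rational(-3, 20), Add(-6, 5)), -7) = Mul(Mul(Rational(-3, 20), -1), -7) = Mul(Rational(3, 20), -7) = Rational(-21, 20)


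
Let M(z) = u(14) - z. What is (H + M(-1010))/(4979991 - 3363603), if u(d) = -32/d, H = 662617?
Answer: 4645373/11314716 ≈ 0.41056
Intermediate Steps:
M(z) = -16/7 - z (M(z) = -32/14 - z = -32*1/14 - z = -16/7 - z)
(H + M(-1010))/(4979991 - 3363603) = (662617 + (-16/7 - 1*(-1010)))/(4979991 - 3363603) = (662617 + (-16/7 + 1010))/1616388 = (662617 + 7054/7)*(1/1616388) = (4645373/7)*(1/1616388) = 4645373/11314716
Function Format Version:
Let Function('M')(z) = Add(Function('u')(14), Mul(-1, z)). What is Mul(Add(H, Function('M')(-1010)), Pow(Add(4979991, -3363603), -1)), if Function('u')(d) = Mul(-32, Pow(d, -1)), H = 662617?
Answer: Rational(4645373, 11314716) ≈ 0.41056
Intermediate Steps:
Function('M')(z) = Add(Rational(-16, 7), Mul(-1, z)) (Function('M')(z) = Add(Mul(-32, Pow(14, -1)), Mul(-1, z)) = Add(Mul(-32, Rational(1, 14)), Mul(-1, z)) = Add(Rational(-16, 7), Mul(-1, z)))
Mul(Add(H, Function('M')(-1010)), Pow(Add(4979991, -3363603), -1)) = Mul(Add(662617, Add(Rational(-16, 7), Mul(-1, -1010))), Pow(Add(4979991, -3363603), -1)) = Mul(Add(662617, Add(Rational(-16, 7), 1010)), Pow(1616388, -1)) = Mul(Add(662617, Rational(7054, 7)), Rational(1, 1616388)) = Mul(Rational(4645373, 7), Rational(1, 1616388)) = Rational(4645373, 11314716)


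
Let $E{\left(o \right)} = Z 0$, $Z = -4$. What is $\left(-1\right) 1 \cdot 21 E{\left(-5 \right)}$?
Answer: $0$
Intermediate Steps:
$E{\left(o \right)} = 0$ ($E{\left(o \right)} = \left(-4\right) 0 = 0$)
$\left(-1\right) 1 \cdot 21 E{\left(-5 \right)} = \left(-1\right) 1 \cdot 21 \cdot 0 = \left(-1\right) 21 \cdot 0 = \left(-21\right) 0 = 0$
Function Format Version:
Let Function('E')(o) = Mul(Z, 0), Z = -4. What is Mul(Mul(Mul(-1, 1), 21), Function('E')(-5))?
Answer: 0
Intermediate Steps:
Function('E')(o) = 0 (Function('E')(o) = Mul(-4, 0) = 0)
Mul(Mul(Mul(-1, 1), 21), Function('E')(-5)) = Mul(Mul(Mul(-1, 1), 21), 0) = Mul(Mul(-1, 21), 0) = Mul(-21, 0) = 0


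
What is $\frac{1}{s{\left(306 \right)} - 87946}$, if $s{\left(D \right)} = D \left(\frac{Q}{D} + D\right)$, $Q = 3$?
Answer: $\frac{1}{5693} \approx 0.00017565$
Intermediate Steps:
$s{\left(D \right)} = D \left(D + \frac{3}{D}\right)$ ($s{\left(D \right)} = D \left(\frac{3}{D} + D\right) = D \left(D + \frac{3}{D}\right)$)
$\frac{1}{s{\left(306 \right)} - 87946} = \frac{1}{\left(3 + 306^{2}\right) - 87946} = \frac{1}{\left(3 + 93636\right) - 87946} = \frac{1}{93639 - 87946} = \frac{1}{5693}$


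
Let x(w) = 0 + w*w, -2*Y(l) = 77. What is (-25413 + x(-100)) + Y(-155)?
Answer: -30903/2 ≈ -15452.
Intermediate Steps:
Y(l) = -77/2 (Y(l) = -½*77 = -77/2)
x(w) = w² (x(w) = 0 + w² = w²)
(-25413 + x(-100)) + Y(-155) = (-25413 + (-100)²) - 77/2 = (-25413 + 10000) - 77/2 = -15413 - 77/2 = -30903/2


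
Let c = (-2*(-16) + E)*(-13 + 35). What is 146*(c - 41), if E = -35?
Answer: -15622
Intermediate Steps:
c = -66 (c = (-2*(-16) - 35)*(-13 + 35) = (32 - 35)*22 = -3*22 = -66)
146*(c - 41) = 146*(-66 - 41) = 146*(-107) = -15622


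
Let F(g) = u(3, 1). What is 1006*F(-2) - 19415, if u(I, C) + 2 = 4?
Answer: -17403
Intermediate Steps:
u(I, C) = 2 (u(I, C) = -2 + 4 = 2)
F(g) = 2
1006*F(-2) - 19415 = 1006*2 - 19415 = 2012 - 19415 = -17403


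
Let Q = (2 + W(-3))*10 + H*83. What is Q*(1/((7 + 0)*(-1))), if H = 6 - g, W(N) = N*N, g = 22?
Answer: 174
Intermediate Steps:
W(N) = N²
H = -16 (H = 6 - 1*22 = 6 - 22 = -16)
Q = -1218 (Q = (2 + (-3)²)*10 - 16*83 = (2 + 9)*10 - 1328 = 11*10 - 1328 = 110 - 1328 = -1218)
Q*(1/((7 + 0)*(-1))) = -1218/((7 + 0)*(-1)) = -1218*(-1)/7 = -174*(-1) = -1218*(-⅐) = 174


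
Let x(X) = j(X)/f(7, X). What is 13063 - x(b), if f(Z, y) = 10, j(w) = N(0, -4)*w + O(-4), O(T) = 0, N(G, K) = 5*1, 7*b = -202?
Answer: 91542/7 ≈ 13077.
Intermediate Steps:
b = -202/7 (b = (1/7)*(-202) = -202/7 ≈ -28.857)
N(G, K) = 5
j(w) = 5*w (j(w) = 5*w + 0 = 5*w)
x(X) = X/2 (x(X) = (5*X)/10 = (5*X)*(1/10) = X/2)
13063 - x(b) = 13063 - (-202)/(2*7) = 13063 - 1*(-101/7) = 13063 + 101/7 = 91542/7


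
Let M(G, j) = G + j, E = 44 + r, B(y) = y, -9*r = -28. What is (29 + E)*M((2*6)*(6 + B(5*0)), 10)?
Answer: 56170/9 ≈ 6241.1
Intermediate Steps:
r = 28/9 (r = -1/9*(-28) = 28/9 ≈ 3.1111)
E = 424/9 (E = 44 + 28/9 = 424/9 ≈ 47.111)
(29 + E)*M((2*6)*(6 + B(5*0)), 10) = (29 + 424/9)*((2*6)*(6 + 5*0) + 10) = 685*(12*(6 + 0) + 10)/9 = 685*(12*6 + 10)/9 = 685*(72 + 10)/9 = (685/9)*82 = 56170/9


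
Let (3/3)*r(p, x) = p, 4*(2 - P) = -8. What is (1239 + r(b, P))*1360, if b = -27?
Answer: 1648320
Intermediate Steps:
P = 4 (P = 2 - 1/4*(-8) = 2 + 2 = 4)
r(p, x) = p
(1239 + r(b, P))*1360 = (1239 - 27)*1360 = 1212*1360 = 1648320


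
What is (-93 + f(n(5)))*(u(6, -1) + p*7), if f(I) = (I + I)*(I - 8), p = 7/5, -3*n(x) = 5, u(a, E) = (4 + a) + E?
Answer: -51418/45 ≈ -1142.6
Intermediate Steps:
u(a, E) = 4 + E + a
n(x) = -5/3 (n(x) = -⅓*5 = -5/3)
p = 7/5 (p = 7*(⅕) = 7/5 ≈ 1.4000)
f(I) = 2*I*(-8 + I) (f(I) = (2*I)*(-8 + I) = 2*I*(-8 + I))
(-93 + f(n(5)))*(u(6, -1) + p*7) = (-93 + 2*(-5/3)*(-8 - 5/3))*((4 - 1 + 6) + (7/5)*7) = (-93 + 2*(-5/3)*(-29/3))*(9 + 49/5) = (-93 + 290/9)*(94/5) = -547/9*94/5 = -51418/45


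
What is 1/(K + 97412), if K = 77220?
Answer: 1/174632 ≈ 5.7263e-6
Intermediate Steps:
1/(K + 97412) = 1/(77220 + 97412) = 1/174632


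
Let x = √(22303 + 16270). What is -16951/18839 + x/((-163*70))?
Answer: -16951/18839 - √38573/11410 ≈ -0.91700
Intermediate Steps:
x = √38573 ≈ 196.40
-16951/18839 + x/((-163*70)) = -16951/18839 + √38573/((-163*70)) = -16951*1/18839 + √38573/(-11410) = -16951/18839 + √38573*(-1/11410) = -16951/18839 - √38573/11410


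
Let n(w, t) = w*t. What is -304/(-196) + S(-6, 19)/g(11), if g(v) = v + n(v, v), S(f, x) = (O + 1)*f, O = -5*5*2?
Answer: 4073/1078 ≈ 3.7783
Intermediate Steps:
O = -50 (O = -25*2 = -50)
S(f, x) = -49*f (S(f, x) = (-50 + 1)*f = -49*f)
n(w, t) = t*w
g(v) = v + v² (g(v) = v + v*v = v + v²)
-304/(-196) + S(-6, 19)/g(11) = -304/(-196) + (-49*(-6))/((11*(1 + 11))) = -304*(-1/196) + 294/((11*12)) = 76/49 + 294/132 = 76/49 + 294*(1/132) = 76/49 + 49/22 = 4073/1078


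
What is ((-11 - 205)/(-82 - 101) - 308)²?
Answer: 350288656/3721 ≈ 94138.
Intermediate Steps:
((-11 - 205)/(-82 - 101) - 308)² = (-216/(-183) - 308)² = (-216*(-1/183) - 308)² = (72/61 - 308)² = (-18716/61)² = 350288656/3721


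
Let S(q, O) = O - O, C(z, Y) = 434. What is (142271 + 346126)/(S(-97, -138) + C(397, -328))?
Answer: 69771/62 ≈ 1125.3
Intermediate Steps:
S(q, O) = 0
(142271 + 346126)/(S(-97, -138) + C(397, -328)) = (142271 + 346126)/(0 + 434) = 488397/434 = 488397*(1/434) = 69771/62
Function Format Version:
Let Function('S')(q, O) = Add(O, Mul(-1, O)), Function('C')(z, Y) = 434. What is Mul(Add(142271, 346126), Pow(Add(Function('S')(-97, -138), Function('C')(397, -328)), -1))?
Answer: Rational(69771, 62) ≈ 1125.3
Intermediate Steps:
Function('S')(q, O) = 0
Mul(Add(142271, 346126), Pow(Add(Function('S')(-97, -138), Function('C')(397, -328)), -1)) = Mul(Add(142271, 346126), Pow(Add(0, 434), -1)) = Mul(488397, Pow(434, -1)) = Mul(488397, Rational(1, 434)) = Rational(69771, 62)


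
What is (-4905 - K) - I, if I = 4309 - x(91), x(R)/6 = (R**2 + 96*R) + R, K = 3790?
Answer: 89644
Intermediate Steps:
x(R) = 6*R**2 + 582*R (x(R) = 6*((R**2 + 96*R) + R) = 6*(R**2 + 97*R) = 6*R**2 + 582*R)
I = -98339 (I = 4309 - 6*91*(97 + 91) = 4309 - 6*91*188 = 4309 - 1*102648 = 4309 - 102648 = -98339)
(-4905 - K) - I = (-4905 - 1*3790) - 1*(-98339) = (-4905 - 3790) + 98339 = -8695 + 98339 = 89644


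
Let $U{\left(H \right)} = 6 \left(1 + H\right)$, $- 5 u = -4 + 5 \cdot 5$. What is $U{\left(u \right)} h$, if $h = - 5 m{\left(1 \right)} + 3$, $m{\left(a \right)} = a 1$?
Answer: $\frac{192}{5} \approx 38.4$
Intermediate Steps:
$u = - \frac{21}{5}$ ($u = - \frac{-4 + 5 \cdot 5}{5} = - \frac{-4 + 25}{5} = \left(- \frac{1}{5}\right) 21 = - \frac{21}{5} \approx -4.2$)
$m{\left(a \right)} = a$
$U{\left(H \right)} = 6 + 6 H$
$h = -2$ ($h = \left(-5\right) 1 + 3 = -5 + 3 = -2$)
$U{\left(u \right)} h = \left(6 + 6 \left(- \frac{21}{5}\right)\right) \left(-2\right) = \left(6 - \frac{126}{5}\right) \left(-2\right) = \left(- \frac{96}{5}\right) \left(-2\right) = \frac{192}{5}$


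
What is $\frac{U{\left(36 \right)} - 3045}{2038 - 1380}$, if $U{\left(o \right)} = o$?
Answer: $- \frac{3009}{658} \approx -4.5729$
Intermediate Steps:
$\frac{U{\left(36 \right)} - 3045}{2038 - 1380} = \frac{36 - 3045}{2038 - 1380} = \frac{36 - 3045}{658} = \left(-3009\right) \frac{1}{658} = - \frac{3009}{658}$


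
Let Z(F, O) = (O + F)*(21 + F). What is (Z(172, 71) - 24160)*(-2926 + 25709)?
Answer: 518062637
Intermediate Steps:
Z(F, O) = (21 + F)*(F + O) (Z(F, O) = (F + O)*(21 + F) = (21 + F)*(F + O))
(Z(172, 71) - 24160)*(-2926 + 25709) = ((172² + 21*172 + 21*71 + 172*71) - 24160)*(-2926 + 25709) = ((29584 + 3612 + 1491 + 12212) - 24160)*22783 = (46899 - 24160)*22783 = 22739*22783 = 518062637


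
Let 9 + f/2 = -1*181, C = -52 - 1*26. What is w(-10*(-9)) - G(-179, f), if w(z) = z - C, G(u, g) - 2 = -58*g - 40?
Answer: -21834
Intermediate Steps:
C = -78 (C = -52 - 26 = -78)
f = -380 (f = -18 + 2*(-1*181) = -18 + 2*(-181) = -18 - 362 = -380)
G(u, g) = -38 - 58*g (G(u, g) = 2 + (-58*g - 40) = 2 + (-40 - 58*g) = -38 - 58*g)
w(z) = 78 + z (w(z) = z - 1*(-78) = z + 78 = 78 + z)
w(-10*(-9)) - G(-179, f) = (78 - 10*(-9)) - (-38 - 58*(-380)) = (78 + 90) - (-38 + 22040) = 168 - 1*22002 = 168 - 22002 = -21834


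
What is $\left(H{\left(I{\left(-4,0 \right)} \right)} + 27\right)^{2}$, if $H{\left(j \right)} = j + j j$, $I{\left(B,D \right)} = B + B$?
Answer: $6889$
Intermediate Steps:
$I{\left(B,D \right)} = 2 B$
$H{\left(j \right)} = j + j^{2}$
$\left(H{\left(I{\left(-4,0 \right)} \right)} + 27\right)^{2} = \left(2 \left(-4\right) \left(1 + 2 \left(-4\right)\right) + 27\right)^{2} = \left(- 8 \left(1 - 8\right) + 27\right)^{2} = \left(\left(-8\right) \left(-7\right) + 27\right)^{2} = \left(56 + 27\right)^{2} = 83^{2} = 6889$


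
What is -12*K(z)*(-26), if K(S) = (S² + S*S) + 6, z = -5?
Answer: 17472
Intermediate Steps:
K(S) = 6 + 2*S² (K(S) = (S² + S²) + 6 = 2*S² + 6 = 6 + 2*S²)
-12*K(z)*(-26) = -12*(6 + 2*(-5)²)*(-26) = -12*(6 + 2*25)*(-26) = -12*(6 + 50)*(-26) = -12*56*(-26) = -672*(-26) = 17472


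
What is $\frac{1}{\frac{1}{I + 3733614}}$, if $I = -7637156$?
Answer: $-3903542$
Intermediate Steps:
$\frac{1}{\frac{1}{I + 3733614}} = \frac{1}{\frac{1}{-7637156 + 3733614}} = \frac{1}{\frac{1}{-3903542}} = \frac{1}{- \frac{1}{3903542}} = -3903542$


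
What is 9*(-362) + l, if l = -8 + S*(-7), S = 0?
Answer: -3266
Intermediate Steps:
l = -8 (l = -8 + 0*(-7) = -8 + 0 = -8)
9*(-362) + l = 9*(-362) - 8 = -3258 - 8 = -3266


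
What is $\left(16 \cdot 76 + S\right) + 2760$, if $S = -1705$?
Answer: $2271$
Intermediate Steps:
$\left(16 \cdot 76 + S\right) + 2760 = \left(16 \cdot 76 - 1705\right) + 2760 = \left(1216 - 1705\right) + 2760 = -489 + 2760 = 2271$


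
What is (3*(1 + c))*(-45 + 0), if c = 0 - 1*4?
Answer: 405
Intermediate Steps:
c = -4 (c = 0 - 4 = -4)
(3*(1 + c))*(-45 + 0) = (3*(1 - 4))*(-45 + 0) = (3*(-3))*(-45) = -9*(-45) = 405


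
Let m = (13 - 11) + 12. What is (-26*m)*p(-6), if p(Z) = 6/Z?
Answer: 364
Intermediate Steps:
m = 14 (m = 2 + 12 = 14)
(-26*m)*p(-6) = (-26*14)*(6/(-6)) = -2184*(-1)/6 = -364*(-1) = 364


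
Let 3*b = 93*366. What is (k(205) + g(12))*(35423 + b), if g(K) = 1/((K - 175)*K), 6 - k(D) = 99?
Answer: -8507702021/1956 ≈ -4.3495e+6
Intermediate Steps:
k(D) = -93 (k(D) = 6 - 1*99 = 6 - 99 = -93)
g(K) = 1/(K*(-175 + K)) (g(K) = 1/((-175 + K)*K) = 1/(K*(-175 + K)))
b = 11346 (b = (93*366)/3 = (⅓)*34038 = 11346)
(k(205) + g(12))*(35423 + b) = (-93 + 1/(12*(-175 + 12)))*(35423 + 11346) = (-93 + (1/12)/(-163))*46769 = (-93 + (1/12)*(-1/163))*46769 = (-93 - 1/1956)*46769 = -181909/1956*46769 = -8507702021/1956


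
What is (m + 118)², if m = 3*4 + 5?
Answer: 18225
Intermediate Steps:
m = 17 (m = 12 + 5 = 17)
(m + 118)² = (17 + 118)² = 135² = 18225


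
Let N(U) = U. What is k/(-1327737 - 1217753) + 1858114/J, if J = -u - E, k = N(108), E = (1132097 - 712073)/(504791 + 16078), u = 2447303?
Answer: -410624898454969348/540799823634782865 ≈ -0.75929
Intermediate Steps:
E = 140008/173623 (E = 420024/520869 = 420024*(1/520869) = 140008/173623 ≈ 0.80639)
k = 108
J = -424908228777/173623 (J = -1*2447303 - 1*140008/173623 = -2447303 - 140008/173623 = -424908228777/173623 ≈ -2.4473e+6)
k/(-1327737 - 1217753) + 1858114/J = 108/(-1327737 - 1217753) + 1858114/(-424908228777/173623) = 108/(-2545490) + 1858114*(-173623/424908228777) = 108*(-1/2545490) - 322611327022/424908228777 = -54/1272745 - 322611327022/424908228777 = -410624898454969348/540799823634782865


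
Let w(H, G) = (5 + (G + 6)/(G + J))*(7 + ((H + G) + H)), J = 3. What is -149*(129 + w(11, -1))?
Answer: -50511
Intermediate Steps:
w(H, G) = (5 + (6 + G)/(3 + G))*(7 + G + 2*H) (w(H, G) = (5 + (G + 6)/(G + 3))*(7 + ((H + G) + H)) = (5 + (6 + G)/(3 + G))*(7 + ((G + H) + H)) = (5 + (6 + G)/(3 + G))*(7 + (G + 2*H)) = (5 + (6 + G)/(3 + G))*(7 + G + 2*H))
-149*(129 + w(11, -1)) = -149*(129 + 3*(49 + 2*(-1)² + 14*11 + 21*(-1) + 4*(-1)*11)/(3 - 1)) = -149*(129 + 3*(49 + 2*1 + 154 - 21 - 44)/2) = -149*(129 + 3*(½)*(49 + 2 + 154 - 21 - 44)) = -149*(129 + 3*(½)*140) = -149*(129 + 210) = -149*339 = -50511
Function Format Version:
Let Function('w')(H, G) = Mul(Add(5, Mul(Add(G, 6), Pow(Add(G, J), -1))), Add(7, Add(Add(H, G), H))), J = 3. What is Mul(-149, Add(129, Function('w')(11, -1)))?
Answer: -50511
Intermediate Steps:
Function('w')(H, G) = Mul(Add(5, Mul(Pow(Add(3, G), -1), Add(6, G))), Add(7, G, Mul(2, H))) (Function('w')(H, G) = Mul(Add(5, Mul(Add(G, 6), Pow(Add(G, 3), -1))), Add(7, Add(Add(H, G), H))) = Mul(Add(5, Mul(Add(6, G), Pow(Add(3, G), -1))), Add(7, Add(Add(G, H), H))) = Mul(Add(5, Mul(Pow(Add(3, G), -1), Add(6, G))), Add(7, Add(G, Mul(2, H)))) = Mul(Add(5, Mul(Pow(Add(3, G), -1), Add(6, G))), Add(7, G, Mul(2, H))))
Mul(-149, Add(129, Function('w')(11, -1))) = Mul(-149, Add(129, Mul(3, Pow(Add(3, -1), -1), Add(49, Mul(2, Pow(-1, 2)), Mul(14, 11), Mul(21, -1), Mul(4, -1, 11))))) = Mul(-149, Add(129, Mul(3, Pow(2, -1), Add(49, Mul(2, 1), 154, -21, -44)))) = Mul(-149, Add(129, Mul(3, Rational(1, 2), Add(49, 2, 154, -21, -44)))) = Mul(-149, Add(129, Mul(3, Rational(1, 2), 140))) = Mul(-149, Add(129, 210)) = Mul(-149, 339) = -50511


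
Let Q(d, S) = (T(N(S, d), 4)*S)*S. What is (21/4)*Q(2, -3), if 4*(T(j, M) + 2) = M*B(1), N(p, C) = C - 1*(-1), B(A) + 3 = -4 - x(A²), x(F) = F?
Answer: -945/2 ≈ -472.50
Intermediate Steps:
B(A) = -7 - A² (B(A) = -3 + (-4 - A²) = -7 - A²)
N(p, C) = 1 + C (N(p, C) = C + 1 = 1 + C)
T(j, M) = -2 - 2*M (T(j, M) = -2 + (M*(-7 - 1*1²))/4 = -2 + (M*(-7 - 1*1))/4 = -2 + (M*(-7 - 1))/4 = -2 + (M*(-8))/4 = -2 + (-8*M)/4 = -2 - 2*M)
Q(d, S) = -10*S² (Q(d, S) = ((-2 - 2*4)*S)*S = ((-2 - 8)*S)*S = (-10*S)*S = -10*S²)
(21/4)*Q(2, -3) = (21/4)*(-10*(-3)²) = (21*(¼))*(-10*9) = (21/4)*(-90) = -945/2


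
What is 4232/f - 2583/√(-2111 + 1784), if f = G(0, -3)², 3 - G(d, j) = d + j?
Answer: 1058/9 + 861*I*√327/109 ≈ 117.56 + 142.84*I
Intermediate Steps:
G(d, j) = 3 - d - j (G(d, j) = 3 - (d + j) = 3 + (-d - j) = 3 - d - j)
f = 36 (f = (3 - 1*0 - 1*(-3))² = (3 + 0 + 3)² = 6² = 36)
4232/f - 2583/√(-2111 + 1784) = 4232/36 - 2583/√(-2111 + 1784) = 4232*(1/36) - 2583*(-I*√327/327) = 1058/9 - 2583*(-I*√327/327) = 1058/9 - (-861)*I*√327/109 = 1058/9 + 861*I*√327/109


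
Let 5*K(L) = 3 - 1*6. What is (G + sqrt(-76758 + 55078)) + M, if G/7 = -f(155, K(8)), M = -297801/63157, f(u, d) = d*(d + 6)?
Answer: 28364994/1578925 + 4*I*sqrt(1355) ≈ 17.965 + 147.24*I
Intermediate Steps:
K(L) = -3/5 (K(L) = (3 - 1*6)/5 = (3 - 6)/5 = (1/5)*(-3) = -3/5)
f(u, d) = d*(6 + d)
M = -297801/63157 (M = -297801*1/63157 = -297801/63157 ≈ -4.7152)
G = 567/25 (G = 7*(-(-3)*(6 - 3/5)/5) = 7*(-(-3)*27/(5*5)) = 7*(-1*(-81/25)) = 7*(81/25) = 567/25 ≈ 22.680)
(G + sqrt(-76758 + 55078)) + M = (567/25 + sqrt(-76758 + 55078)) - 297801/63157 = (567/25 + sqrt(-21680)) - 297801/63157 = (567/25 + 4*I*sqrt(1355)) - 297801/63157 = 28364994/1578925 + 4*I*sqrt(1355)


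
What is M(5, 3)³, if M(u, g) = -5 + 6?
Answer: 1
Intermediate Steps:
M(u, g) = 1
M(5, 3)³ = 1³ = 1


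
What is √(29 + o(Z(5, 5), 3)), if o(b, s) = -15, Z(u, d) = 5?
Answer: √14 ≈ 3.7417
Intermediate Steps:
√(29 + o(Z(5, 5), 3)) = √(29 - 15) = √14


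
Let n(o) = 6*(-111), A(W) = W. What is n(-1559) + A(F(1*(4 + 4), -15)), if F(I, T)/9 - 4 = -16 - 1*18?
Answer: -936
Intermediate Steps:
F(I, T) = -270 (F(I, T) = 36 + 9*(-16 - 1*18) = 36 + 9*(-16 - 18) = 36 + 9*(-34) = 36 - 306 = -270)
n(o) = -666
n(-1559) + A(F(1*(4 + 4), -15)) = -666 - 270 = -936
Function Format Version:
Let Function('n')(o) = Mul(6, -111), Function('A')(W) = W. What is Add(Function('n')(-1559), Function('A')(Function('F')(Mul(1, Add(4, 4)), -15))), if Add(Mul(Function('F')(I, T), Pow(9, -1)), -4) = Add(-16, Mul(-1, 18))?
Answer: -936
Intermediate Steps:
Function('F')(I, T) = -270 (Function('F')(I, T) = Add(36, Mul(9, Add(-16, Mul(-1, 18)))) = Add(36, Mul(9, Add(-16, -18))) = Add(36, Mul(9, -34)) = Add(36, -306) = -270)
Function('n')(o) = -666
Add(Function('n')(-1559), Function('A')(Function('F')(Mul(1, Add(4, 4)), -15))) = Add(-666, -270) = -936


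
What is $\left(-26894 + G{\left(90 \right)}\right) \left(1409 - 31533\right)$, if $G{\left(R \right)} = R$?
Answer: $807443696$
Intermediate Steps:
$\left(-26894 + G{\left(90 \right)}\right) \left(1409 - 31533\right) = \left(-26894 + 90\right) \left(1409 - 31533\right) = \left(-26804\right) \left(-30124\right) = 807443696$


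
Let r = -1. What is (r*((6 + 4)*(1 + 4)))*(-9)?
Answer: 450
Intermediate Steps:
(r*((6 + 4)*(1 + 4)))*(-9) = -(6 + 4)*(1 + 4)*(-9) = -10*5*(-9) = -1*50*(-9) = -50*(-9) = 450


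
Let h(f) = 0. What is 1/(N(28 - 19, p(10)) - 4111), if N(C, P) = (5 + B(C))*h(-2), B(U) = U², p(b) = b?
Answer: -1/4111 ≈ -0.00024325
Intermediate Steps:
N(C, P) = 0 (N(C, P) = (5 + C²)*0 = 0)
1/(N(28 - 19, p(10)) - 4111) = 1/(0 - 4111) = 1/(-4111) = -1/4111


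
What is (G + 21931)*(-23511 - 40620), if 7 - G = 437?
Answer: -1378880631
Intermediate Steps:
G = -430 (G = 7 - 1*437 = 7 - 437 = -430)
(G + 21931)*(-23511 - 40620) = (-430 + 21931)*(-23511 - 40620) = 21501*(-64131) = -1378880631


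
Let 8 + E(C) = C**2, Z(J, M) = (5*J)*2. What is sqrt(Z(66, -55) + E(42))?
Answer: 4*sqrt(151) ≈ 49.153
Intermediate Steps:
Z(J, M) = 10*J
E(C) = -8 + C**2
sqrt(Z(66, -55) + E(42)) = sqrt(10*66 + (-8 + 42**2)) = sqrt(660 + (-8 + 1764)) = sqrt(660 + 1756) = sqrt(2416) = 4*sqrt(151)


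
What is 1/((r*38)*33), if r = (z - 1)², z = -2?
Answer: 1/11286 ≈ 8.8605e-5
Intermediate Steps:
r = 9 (r = (-2 - 1)² = (-3)² = 9)
1/((r*38)*33) = 1/((9*38)*33) = 1/(342*33) = 1/11286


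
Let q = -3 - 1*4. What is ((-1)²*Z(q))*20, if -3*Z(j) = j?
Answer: 140/3 ≈ 46.667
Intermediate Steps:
q = -7 (q = -3 - 4 = -7)
Z(j) = -j/3
((-1)²*Z(q))*20 = ((-1)²*(-⅓*(-7)))*20 = (1*(7/3))*20 = (7/3)*20 = 140/3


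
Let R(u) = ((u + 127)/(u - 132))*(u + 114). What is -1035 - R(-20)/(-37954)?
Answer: -2985466669/2884504 ≈ -1035.0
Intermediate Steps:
R(u) = (114 + u)*(127 + u)/(-132 + u) (R(u) = ((127 + u)/(-132 + u))*(114 + u) = (114 + u)*(127 + u)/(-132 + u))
-1035 - R(-20)/(-37954) = -1035 - (14478 + (-20)² + 241*(-20))/(-132 - 20)/(-37954) = -1035 - (14478 + 400 - 4820)/(-152)*(-1)/37954 = -1035 - (-1/152*10058)*(-1)/37954 = -1035 - (-5029)*(-1)/(76*37954) = -1035 - 1*5029/2884504 = -1035 - 5029/2884504 = -2985466669/2884504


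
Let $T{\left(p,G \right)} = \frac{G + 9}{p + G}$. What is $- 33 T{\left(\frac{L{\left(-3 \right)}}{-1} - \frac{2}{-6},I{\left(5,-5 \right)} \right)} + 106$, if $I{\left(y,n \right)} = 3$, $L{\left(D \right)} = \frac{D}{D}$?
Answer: $- \frac{446}{7} \approx -63.714$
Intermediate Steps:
$L{\left(D \right)} = 1$
$T{\left(p,G \right)} = \frac{9 + G}{G + p}$
$- 33 T{\left(\frac{L{\left(-3 \right)}}{-1} - \frac{2}{-6},I{\left(5,-5 \right)} \right)} + 106 = - 33 \frac{9 + 3}{3 + \left(1 \frac{1}{-1} - \frac{2}{-6}\right)} + 106 = - 33 \frac{1}{3 + \left(1 \left(-1\right) - - \frac{1}{3}\right)} 12 + 106 = - 33 \frac{1}{3 + \left(-1 + \frac{1}{3}\right)} 12 + 106 = - 33 \frac{1}{3 - \frac{2}{3}} \cdot 12 + 106 = - 33 \frac{1}{\frac{7}{3}} \cdot 12 + 106 = - 33 \cdot \frac{3}{7} \cdot 12 + 106 = \left(-33\right) \frac{36}{7} + 106 = - \frac{1188}{7} + 106 = - \frac{446}{7}$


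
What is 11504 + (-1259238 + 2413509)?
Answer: 1165775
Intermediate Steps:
11504 + (-1259238 + 2413509) = 11504 + 1154271 = 1165775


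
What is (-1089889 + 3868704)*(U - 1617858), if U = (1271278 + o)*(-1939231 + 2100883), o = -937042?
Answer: 150134650503403410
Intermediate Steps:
U = 54029917872 (U = (1271278 - 937042)*(-1939231 + 2100883) = 334236*161652 = 54029917872)
(-1089889 + 3868704)*(U - 1617858) = (-1089889 + 3868704)*(54029917872 - 1617858) = 2778815*54028300014 = 150134650503403410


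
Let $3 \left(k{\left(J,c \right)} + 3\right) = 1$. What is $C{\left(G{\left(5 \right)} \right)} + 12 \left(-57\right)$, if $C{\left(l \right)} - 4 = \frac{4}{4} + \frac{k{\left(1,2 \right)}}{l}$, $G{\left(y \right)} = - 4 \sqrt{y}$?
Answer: $-679 + \frac{2 \sqrt{5}}{15} \approx -678.7$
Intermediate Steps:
$k{\left(J,c \right)} = - \frac{8}{3}$ ($k{\left(J,c \right)} = -3 + \frac{1}{3} \cdot 1 = -3 + \frac{1}{3} = - \frac{8}{3}$)
$C{\left(l \right)} = 5 - \frac{8}{3 l}$ ($C{\left(l \right)} = 4 + \left(\frac{4}{4} - \frac{8}{3 l}\right) = 4 + \left(4 \cdot \frac{1}{4} - \frac{8}{3 l}\right) = 4 + \left(1 - \frac{8}{3 l}\right) = 5 - \frac{8}{3 l}$)
$C{\left(G{\left(5 \right)} \right)} + 12 \left(-57\right) = \left(5 - \frac{8}{3 \left(- 4 \sqrt{5}\right)}\right) + 12 \left(-57\right) = \left(5 - \frac{8 \left(- \frac{\sqrt{5}}{20}\right)}{3}\right) - 684 = \left(5 + \frac{2 \sqrt{5}}{15}\right) - 684 = -679 + \frac{2 \sqrt{5}}{15}$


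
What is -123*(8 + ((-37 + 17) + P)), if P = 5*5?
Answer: -1599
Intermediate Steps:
P = 25
-123*(8 + ((-37 + 17) + P)) = -123*(8 + ((-37 + 17) + 25)) = -123*(8 + (-20 + 25)) = -123*(8 + 5) = -123*13 = -1599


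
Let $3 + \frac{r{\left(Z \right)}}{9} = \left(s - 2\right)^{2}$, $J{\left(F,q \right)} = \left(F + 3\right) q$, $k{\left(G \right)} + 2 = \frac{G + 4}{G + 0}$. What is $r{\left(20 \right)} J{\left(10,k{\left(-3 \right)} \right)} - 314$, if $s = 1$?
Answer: $232$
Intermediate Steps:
$k{\left(G \right)} = -2 + \frac{4 + G}{G}$ ($k{\left(G \right)} = -2 + \frac{G + 4}{G + 0} = -2 + \frac{4 + G}{G}$)
$J{\left(F,q \right)} = q \left(3 + F\right)$ ($J{\left(F,q \right)} = \left(3 + F\right) q = q \left(3 + F\right)$)
$r{\left(Z \right)} = -18$ ($r{\left(Z \right)} = -27 + 9 \left(1 - 2\right)^{2} = -27 + 9 \left(-1\right)^{2} = -27 + 9 \cdot 1 = -27 + 9 = -18$)
$r{\left(20 \right)} J{\left(10,k{\left(-3 \right)} \right)} - 314 = - 18 \frac{4 - -3}{-3} \left(3 + 10\right) - 314 = - 18 - \frac{4 + 3}{3} \cdot 13 - 314 = - 18 \left(- \frac{1}{3}\right) 7 \cdot 13 - 314 = - 18 \left(\left(- \frac{7}{3}\right) 13\right) - 314 = \left(-18\right) \left(- \frac{91}{3}\right) - 314 = 546 - 314 = 232$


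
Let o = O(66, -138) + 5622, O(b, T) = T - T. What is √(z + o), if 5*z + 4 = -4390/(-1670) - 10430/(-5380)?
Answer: 9*√14007224550370/449230 ≈ 74.981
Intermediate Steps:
O(b, T) = 0
o = 5622 (o = 0 + 5622 = 5622)
z = 50979/449230 (z = -⅘ + (-4390/(-1670) - 10430/(-5380))/5 = -⅘ + (-4390*(-1/1670) - 10430*(-1/5380))/5 = -⅘ + (439/167 + 1043/538)/5 = -⅘ + (⅕)*(410363/89846) = -⅘ + 410363/449230 = 50979/449230 ≈ 0.11348)
√(z + o) = √(50979/449230 + 5622) = √(2525622039/449230) = 9*√14007224550370/449230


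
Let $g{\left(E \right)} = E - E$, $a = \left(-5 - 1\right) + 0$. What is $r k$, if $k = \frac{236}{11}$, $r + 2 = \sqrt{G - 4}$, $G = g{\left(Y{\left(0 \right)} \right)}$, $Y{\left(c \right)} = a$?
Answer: $- \frac{472}{11} + \frac{472 i}{11} \approx -42.909 + 42.909 i$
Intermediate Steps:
$a = -6$ ($a = -6 + 0 = -6$)
$Y{\left(c \right)} = -6$
$g{\left(E \right)} = 0$
$G = 0$
$r = -2 + 2 i$ ($r = -2 + \sqrt{0 - 4} = -2 + \sqrt{-4} = -2 + 2 i \approx -2.0 + 2.0 i$)
$k = \frac{236}{11}$ ($k = 236 \cdot \frac{1}{11} = \frac{236}{11} \approx 21.455$)
$r k = \left(-2 + 2 i\right) \frac{236}{11} = - \frac{472}{11} + \frac{472 i}{11}$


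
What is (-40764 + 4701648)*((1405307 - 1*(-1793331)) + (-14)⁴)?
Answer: 15087533195736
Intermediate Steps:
(-40764 + 4701648)*((1405307 - 1*(-1793331)) + (-14)⁴) = 4660884*((1405307 + 1793331) + 38416) = 4660884*(3198638 + 38416) = 4660884*3237054 = 15087533195736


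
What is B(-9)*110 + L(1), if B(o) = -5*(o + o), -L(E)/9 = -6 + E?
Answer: 9945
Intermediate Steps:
L(E) = 54 - 9*E (L(E) = -9*(-6 + E) = 54 - 9*E)
B(o) = -10*o
B(-9)*110 + L(1) = -10*(-9)*110 + (54 - 9*1) = 90*110 + (54 - 9) = 9900 + 45 = 9945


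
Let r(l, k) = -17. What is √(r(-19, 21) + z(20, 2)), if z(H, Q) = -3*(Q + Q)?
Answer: I*√29 ≈ 5.3852*I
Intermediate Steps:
z(H, Q) = -6*Q
√(r(-19, 21) + z(20, 2)) = √(-17 - 6*2) = √(-17 - 12) = √(-29) = I*√29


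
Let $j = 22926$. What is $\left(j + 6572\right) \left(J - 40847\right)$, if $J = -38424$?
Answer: $-2338335958$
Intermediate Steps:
$\left(j + 6572\right) \left(J - 40847\right) = \left(22926 + 6572\right) \left(-38424 - 40847\right) = 29498 \left(-79271\right) = -2338335958$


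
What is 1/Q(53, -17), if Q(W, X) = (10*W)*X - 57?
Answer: -1/9067 ≈ -0.00011029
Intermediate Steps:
Q(W, X) = -57 + 10*W*X (Q(W, X) = 10*W*X - 57 = -57 + 10*W*X)
1/Q(53, -17) = 1/(-57 + 10*53*(-17)) = 1/(-57 - 9010) = 1/(-9067) = -1/9067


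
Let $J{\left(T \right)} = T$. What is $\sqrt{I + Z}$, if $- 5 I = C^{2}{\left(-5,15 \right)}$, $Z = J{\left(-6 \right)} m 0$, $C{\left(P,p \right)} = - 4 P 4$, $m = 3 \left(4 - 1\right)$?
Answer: $16 i \sqrt{5} \approx 35.777 i$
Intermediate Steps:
$m = 9$ ($m = 3 \cdot 3 = 9$)
$C{\left(P,p \right)} = - 16 P$
$Z = 0$ ($Z = \left(-6\right) 9 \cdot 0 = \left(-54\right) 0 = 0$)
$I = -1280$ ($I = - \frac{\left(\left(-16\right) \left(-5\right)\right)^{2}}{5} = - \frac{80^{2}}{5} = \left(- \frac{1}{5}\right) 6400 = -1280$)
$\sqrt{I + Z} = \sqrt{-1280 + 0} = \sqrt{-1280} = 16 i \sqrt{5}$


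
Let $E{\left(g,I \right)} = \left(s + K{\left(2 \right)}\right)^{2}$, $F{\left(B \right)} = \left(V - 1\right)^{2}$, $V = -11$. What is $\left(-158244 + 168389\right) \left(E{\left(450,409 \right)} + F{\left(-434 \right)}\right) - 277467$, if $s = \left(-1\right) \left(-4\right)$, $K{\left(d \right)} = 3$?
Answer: $1680518$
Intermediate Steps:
$F{\left(B \right)} = 144$ ($F{\left(B \right)} = \left(-11 - 1\right)^{2} = \left(-12\right)^{2} = 144$)
$s = 4$
$E{\left(g,I \right)} = 49$ ($E{\left(g,I \right)} = \left(4 + 3\right)^{2} = 7^{2} = 49$)
$\left(-158244 + 168389\right) \left(E{\left(450,409 \right)} + F{\left(-434 \right)}\right) - 277467 = \left(-158244 + 168389\right) \left(49 + 144\right) - 277467 = 10145 \cdot 193 - 277467 = 1957985 - 277467 = 1680518$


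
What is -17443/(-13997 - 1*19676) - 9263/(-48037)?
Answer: 1149822390/1617549901 ≈ 0.71084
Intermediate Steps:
-17443/(-13997 - 1*19676) - 9263/(-48037) = -17443/(-13997 - 19676) - 9263*(-1/48037) = -17443/(-33673) + 9263/48037 = -17443*(-1/33673) + 9263/48037 = 17443/33673 + 9263/48037 = 1149822390/1617549901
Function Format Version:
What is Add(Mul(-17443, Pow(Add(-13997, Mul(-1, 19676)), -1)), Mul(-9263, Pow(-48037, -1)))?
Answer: Rational(1149822390, 1617549901) ≈ 0.71084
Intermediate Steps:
Add(Mul(-17443, Pow(Add(-13997, Mul(-1, 19676)), -1)), Mul(-9263, Pow(-48037, -1))) = Add(Mul(-17443, Pow(Add(-13997, -19676), -1)), Mul(-9263, Rational(-1, 48037))) = Add(Mul(-17443, Pow(-33673, -1)), Rational(9263, 48037)) = Add(Mul(-17443, Rational(-1, 33673)), Rational(9263, 48037)) = Add(Rational(17443, 33673), Rational(9263, 48037)) = Rational(1149822390, 1617549901)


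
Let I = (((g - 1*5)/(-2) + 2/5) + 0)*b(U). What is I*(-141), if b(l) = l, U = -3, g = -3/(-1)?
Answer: 2961/5 ≈ 592.20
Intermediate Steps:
g = 3 (g = -3*(-1) = 3)
I = -21/5 (I = (((3 - 1*5)/(-2) + 2/5) + 0)*(-3) = (((3 - 5)*(-½) + 2*(⅕)) + 0)*(-3) = ((-2*(-½) + ⅖) + 0)*(-3) = ((1 + ⅖) + 0)*(-3) = (7/5 + 0)*(-3) = (7/5)*(-3) = -21/5 ≈ -4.2000)
I*(-141) = -21/5*(-141) = 2961/5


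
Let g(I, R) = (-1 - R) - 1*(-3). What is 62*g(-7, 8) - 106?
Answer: -478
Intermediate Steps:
g(I, R) = 2 - R (g(I, R) = (-1 - R) + 3 = 2 - R)
62*g(-7, 8) - 106 = 62*(2 - 1*8) - 106 = 62*(2 - 8) - 106 = 62*(-6) - 106 = -372 - 106 = -478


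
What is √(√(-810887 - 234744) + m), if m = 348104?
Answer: √(348104 + I*√1045631) ≈ 590.0 + 0.867*I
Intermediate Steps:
√(√(-810887 - 234744) + m) = √(√(-810887 - 234744) + 348104) = √(√(-1045631) + 348104) = √(I*√1045631 + 348104) = √(348104 + I*√1045631)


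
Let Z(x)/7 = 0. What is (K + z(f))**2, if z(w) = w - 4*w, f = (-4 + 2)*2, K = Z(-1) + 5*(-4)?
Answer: 64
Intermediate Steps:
Z(x) = 0 (Z(x) = 7*0 = 0)
K = -20 (K = 0 + 5*(-4) = 0 - 20 = -20)
f = -4 (f = -2*2 = -4)
z(w) = -3*w
(K + z(f))**2 = (-20 - 3*(-4))**2 = (-20 + 12)**2 = (-8)**2 = 64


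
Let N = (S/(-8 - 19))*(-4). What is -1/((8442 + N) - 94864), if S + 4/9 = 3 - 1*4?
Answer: 243/21000598 ≈ 1.1571e-5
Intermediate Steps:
S = -13/9 (S = -4/9 + (3 - 1*4) = -4/9 + (3 - 4) = -4/9 - 1 = -13/9 ≈ -1.4444)
N = -52/243 (N = -13/(9*(-8 - 19))*(-4) = -13/9/(-27)*(-4) = -13/9*(-1/27)*(-4) = (13/243)*(-4) = -52/243 ≈ -0.21399)
-1/((8442 + N) - 94864) = -1/((8442 - 52/243) - 94864) = -1/(2051354/243 - 94864) = -1/(-21000598/243) = -1*(-243/21000598) = 243/21000598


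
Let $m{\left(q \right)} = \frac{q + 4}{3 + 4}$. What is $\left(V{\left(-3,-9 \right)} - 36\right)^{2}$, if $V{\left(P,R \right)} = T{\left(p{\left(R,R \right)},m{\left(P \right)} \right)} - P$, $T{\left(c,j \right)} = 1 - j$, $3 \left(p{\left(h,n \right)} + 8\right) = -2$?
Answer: $\frac{50625}{49} \approx 1033.2$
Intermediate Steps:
$p{\left(h,n \right)} = - \frac{26}{3}$ ($p{\left(h,n \right)} = -8 + \frac{1}{3} \left(-2\right) = -8 - \frac{2}{3} = - \frac{26}{3}$)
$m{\left(q \right)} = \frac{4}{7} + \frac{q}{7}$ ($m{\left(q \right)} = \frac{4 + q}{7} = \left(4 + q\right) \frac{1}{7} = \frac{4}{7} + \frac{q}{7}$)
$V{\left(P,R \right)} = \frac{3}{7} - \frac{8 P}{7}$ ($V{\left(P,R \right)} = \left(1 - \left(\frac{4}{7} + \frac{P}{7}\right)\right) - P = \left(\frac{3}{7} - \frac{P}{7}\right) - P = \frac{3}{7} - \frac{8 P}{7}$)
$\left(V{\left(-3,-9 \right)} - 36\right)^{2} = \left(\left(\frac{3}{7} - - \frac{24}{7}\right) - 36\right)^{2} = \left(\left(\frac{3}{7} + \frac{24}{7}\right) - 36\right)^{2} = \left(\frac{27}{7} - 36\right)^{2} = \left(- \frac{225}{7}\right)^{2} = \frac{50625}{49}$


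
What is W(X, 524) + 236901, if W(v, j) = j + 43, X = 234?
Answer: 237468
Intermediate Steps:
W(v, j) = 43 + j
W(X, 524) + 236901 = (43 + 524) + 236901 = 567 + 236901 = 237468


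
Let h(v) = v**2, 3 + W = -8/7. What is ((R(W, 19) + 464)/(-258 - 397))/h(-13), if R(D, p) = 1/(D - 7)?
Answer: -7237/1726842 ≈ -0.0041909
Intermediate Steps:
W = -29/7 (W = -3 - 8/7 = -29/7 ≈ -4.1429)
R(D, p) = 1/(-7 + D)
((R(W, 19) + 464)/(-258 - 397))/h(-13) = ((1/(-7 - 29/7) + 464)/(-258 - 397))/((-13)**2) = ((1/(-78/7) + 464)/(-655))/169 = ((-7/78 + 464)*(-1/655))*(1/169) = ((36185/78)*(-1/655))*(1/169) = -7237/10218*1/169 = -7237/1726842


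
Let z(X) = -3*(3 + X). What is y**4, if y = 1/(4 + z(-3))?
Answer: 1/256 ≈ 0.0039063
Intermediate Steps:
z(X) = -9 - 3*X
y = 1/4 (y = 1/(4 + (-9 - 3*(-3))) = 1/(4 + (-9 + 9)) = 1/(4 + 0) = 1/4 ≈ 0.25000)
y**4 = (1/4)**4 = 1/256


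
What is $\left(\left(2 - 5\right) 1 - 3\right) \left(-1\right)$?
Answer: $6$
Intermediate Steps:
$\left(\left(2 - 5\right) 1 - 3\right) \left(-1\right) = \left(\left(-3\right) 1 - 3\right) \left(-1\right) = \left(-3 - 3\right) \left(-1\right) = \left(-6\right) \left(-1\right) = 6$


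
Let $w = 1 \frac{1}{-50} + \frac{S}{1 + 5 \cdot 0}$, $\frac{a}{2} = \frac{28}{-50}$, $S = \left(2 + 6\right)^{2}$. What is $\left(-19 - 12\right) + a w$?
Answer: $- \frac{64161}{625} \approx -102.66$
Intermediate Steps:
$S = 64$ ($S = 8^{2} = 64$)
$a = - \frac{28}{25}$ ($a = 2 \frac{28}{-50} = 2 \cdot 28 \left(- \frac{1}{50}\right) = 2 \left(- \frac{14}{25}\right) = - \frac{28}{25} \approx -1.12$)
$w = \frac{3199}{50}$ ($w = 1 \frac{1}{-50} + \frac{64}{1 + 5 \cdot 0} = 1 \left(- \frac{1}{50}\right) + \frac{64}{1 + 0} = - \frac{1}{50} + \frac{64}{1} = - \frac{1}{50} + 64 \cdot 1 = - \frac{1}{50} + 64 = \frac{3199}{50} \approx 63.98$)
$\left(-19 - 12\right) + a w = \left(-19 - 12\right) - \frac{44786}{625} = -31 - \frac{44786}{625} = - \frac{64161}{625}$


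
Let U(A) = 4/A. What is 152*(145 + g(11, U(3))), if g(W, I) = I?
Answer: 66728/3 ≈ 22243.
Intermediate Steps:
152*(145 + g(11, U(3))) = 152*(145 + 4/3) = 152*(439/3) = 66728/3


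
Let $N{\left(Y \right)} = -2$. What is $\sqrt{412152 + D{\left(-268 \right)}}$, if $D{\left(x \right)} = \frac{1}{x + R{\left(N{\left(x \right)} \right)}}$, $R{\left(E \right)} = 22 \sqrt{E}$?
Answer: $\sqrt{412152 - \frac{1}{268 - 22 i \sqrt{2}}} \approx 641.99 - 2.0 \cdot 10^{-7} i$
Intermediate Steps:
$D{\left(x \right)} = \frac{1}{x + 22 i \sqrt{2}}$ ($D{\left(x \right)} = \frac{1}{x + 22 \sqrt{-2}} = \frac{1}{x + 22 i \sqrt{2}}$)
$\sqrt{412152 + D{\left(-268 \right)}} = \sqrt{412152 + \frac{1}{-268 + 22 i \sqrt{2}}}$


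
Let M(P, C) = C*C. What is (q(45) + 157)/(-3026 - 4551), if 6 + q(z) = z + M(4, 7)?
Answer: -245/7577 ≈ -0.032335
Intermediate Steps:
M(P, C) = C²
q(z) = 43 + z (q(z) = -6 + (z + 7²) = -6 + (z + 49) = -6 + (49 + z) = 43 + z)
(q(45) + 157)/(-3026 - 4551) = ((43 + 45) + 157)/(-3026 - 4551) = (88 + 157)/(-7577) = 245*(-1/7577) = -245/7577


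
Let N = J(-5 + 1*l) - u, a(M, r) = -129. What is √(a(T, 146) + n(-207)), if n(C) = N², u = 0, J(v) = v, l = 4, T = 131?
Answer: 8*I*√2 ≈ 11.314*I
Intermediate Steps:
N = -1 (N = (-5 + 1*4) - 1*0 = (-5 + 4) + 0 = -1 + 0 = -1)
n(C) = 1 (n(C) = (-1)² = 1)
√(a(T, 146) + n(-207)) = √(-129 + 1) = √(-128) = 8*I*√2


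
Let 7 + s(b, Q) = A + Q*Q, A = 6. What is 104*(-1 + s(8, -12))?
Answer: 14768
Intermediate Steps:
s(b, Q) = -1 + Q**2 (s(b, Q) = -7 + (6 + Q*Q) = -7 + (6 + Q**2) = -1 + Q**2)
104*(-1 + s(8, -12)) = 104*(-1 + (-1 + (-12)**2)) = 104*(-1 + (-1 + 144)) = 104*(-1 + 143) = 104*142 = 14768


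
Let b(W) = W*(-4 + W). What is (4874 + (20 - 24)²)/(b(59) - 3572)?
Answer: -1630/109 ≈ -14.954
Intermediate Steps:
(4874 + (20 - 24)²)/(b(59) - 3572) = (4874 + (20 - 24)²)/(59*(-4 + 59) - 3572) = (4874 + (-4)²)/(59*55 - 3572) = (4874 + 16)/(3245 - 3572) = 4890/(-327) = 4890*(-1/327) = -1630/109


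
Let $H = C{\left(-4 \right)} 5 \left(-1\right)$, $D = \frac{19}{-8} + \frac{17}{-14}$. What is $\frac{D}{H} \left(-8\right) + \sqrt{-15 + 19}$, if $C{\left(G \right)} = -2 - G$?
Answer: $- \frac{61}{70} \approx -0.87143$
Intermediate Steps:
$D = - \frac{201}{56}$ ($D = 19 \left(- \frac{1}{8}\right) + 17 \left(- \frac{1}{14}\right) = - \frac{19}{8} - \frac{17}{14} = - \frac{201}{56} \approx -3.5893$)
$H = -10$ ($H = \left(-2 - -4\right) 5 \left(-1\right) = \left(-2 + 4\right) 5 \left(-1\right) = 2 \cdot 5 \left(-1\right) = 10 \left(-1\right) = -10$)
$\frac{D}{H} \left(-8\right) + \sqrt{-15 + 19} = - \frac{201}{56 \left(-10\right)} \left(-8\right) + \sqrt{-15 + 19} = \left(- \frac{201}{56}\right) \left(- \frac{1}{10}\right) \left(-8\right) + \sqrt{4} = \frac{201}{560} \left(-8\right) + 2 = - \frac{201}{70} + 2 = - \frac{61}{70}$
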